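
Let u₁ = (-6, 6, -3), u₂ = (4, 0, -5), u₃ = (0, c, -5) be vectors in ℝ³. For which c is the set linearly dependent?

Dependence holds iff the 3×3 matrix [u₁ u₂ u₃] is singular.
Cofactor expansion gives det = 120 - 42*c.
Solving 120 - 42*c = 0 yields c = 20/7.

c = 20/7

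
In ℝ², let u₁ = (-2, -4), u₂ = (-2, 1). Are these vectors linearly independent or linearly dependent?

linearly independent

Form the 2×2 matrix with these as columns; its determinant is -10.
A nonzero determinant means the columns are linearly independent.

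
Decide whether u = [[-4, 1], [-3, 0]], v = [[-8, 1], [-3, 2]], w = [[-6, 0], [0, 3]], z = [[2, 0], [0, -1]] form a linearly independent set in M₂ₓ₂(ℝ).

Take coordinates with respect to the standard basis {E₁₁, E₁₂, E₂₁, E₂₂}.
Form the 4×4 matrix with these as columns; its determinant is 0.
A zero determinant means the columns are linearly dependent.

linearly dependent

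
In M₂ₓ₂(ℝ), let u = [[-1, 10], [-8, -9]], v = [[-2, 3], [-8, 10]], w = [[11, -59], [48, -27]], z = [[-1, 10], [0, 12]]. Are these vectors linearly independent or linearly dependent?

linearly dependent

Write each element as a coordinate vector in ℝ⁴ using {E₁₁, E₁₂, E₂₁, E₂₂}.
Row-reduce the matrix whose columns are u, v, w, z.
The reduction yields 3 nonzero rows, so the rank is 3.
Since rank 3 < 4, the set is linearly dependent.
Indeed 3u + 3v + w + 2z = 0.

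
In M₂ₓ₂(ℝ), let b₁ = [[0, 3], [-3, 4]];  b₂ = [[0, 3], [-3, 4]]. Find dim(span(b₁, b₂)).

1

Use coordinates relative to {E₁₁, E₁₂, E₂₁, E₂₂}.
Form the matrix with b₁, b₂ as columns and reduce.
There is 1 pivot column, so rank = 1.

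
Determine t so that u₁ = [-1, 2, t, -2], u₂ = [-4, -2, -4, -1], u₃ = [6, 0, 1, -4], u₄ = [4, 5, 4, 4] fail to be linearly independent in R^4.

Place the vectors as rows of a 4×4 matrix; dependence ⇔ determinant zero.
Expanding, det = -30*t - 285.
Solving -30*t - 285 = 0 yields t = -19/2.

t = -19/2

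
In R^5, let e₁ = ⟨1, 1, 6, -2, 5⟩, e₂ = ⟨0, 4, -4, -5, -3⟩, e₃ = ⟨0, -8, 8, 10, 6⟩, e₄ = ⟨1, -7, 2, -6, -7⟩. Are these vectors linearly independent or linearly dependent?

One vector is a scalar multiple of another, so the set is dependent.

linearly dependent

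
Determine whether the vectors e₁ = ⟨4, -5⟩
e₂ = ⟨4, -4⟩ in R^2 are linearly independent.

linearly independent

Form the 2×2 matrix with these as columns; its determinant is 4.
A nonzero determinant means the columns are linearly independent.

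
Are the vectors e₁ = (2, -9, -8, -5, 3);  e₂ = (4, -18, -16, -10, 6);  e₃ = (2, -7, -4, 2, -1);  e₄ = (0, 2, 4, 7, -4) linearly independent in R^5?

Row-reduce the matrix whose columns are e₁, e₂, e₃, e₄.
The reduction yields 2 nonzero rows, so the rank is 2.
Since rank 2 < 4, the set is linearly dependent.

linearly dependent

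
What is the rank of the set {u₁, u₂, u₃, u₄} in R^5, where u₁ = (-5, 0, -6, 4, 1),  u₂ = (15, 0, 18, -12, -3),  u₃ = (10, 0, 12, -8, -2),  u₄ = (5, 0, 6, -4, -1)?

Apply Gaussian elimination to the matrix whose rows are u₁, u₂, u₃, u₄.
The echelon form has 1 nonzero row, so the rank is 1.

1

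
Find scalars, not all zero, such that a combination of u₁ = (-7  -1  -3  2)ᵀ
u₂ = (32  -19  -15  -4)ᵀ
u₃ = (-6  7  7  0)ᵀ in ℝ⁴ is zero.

Set up α₁u₁ + … + α₃u₃ = 0 and solve the homogeneous system.
One solution (up to scaling) is (2, 1, 3).

2u₁ + u₂ + 3u₃ = 0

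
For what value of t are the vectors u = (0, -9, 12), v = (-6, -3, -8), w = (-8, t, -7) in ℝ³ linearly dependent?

The set is linearly dependent precisely when det[u; v; w] = 0.
The determinant works out to -72*t - 486.
Solving -72*t - 486 = 0 yields t = -27/4.

t = -27/4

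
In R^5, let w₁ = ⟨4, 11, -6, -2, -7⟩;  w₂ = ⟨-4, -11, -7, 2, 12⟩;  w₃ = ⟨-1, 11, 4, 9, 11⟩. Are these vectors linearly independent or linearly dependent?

Row-reduce the matrix whose columns are w₁, w₂, w₃.
The reduction yields 3 nonzero rows, so the rank is 3.
Since rank = 3 (the number of vectors), the set is linearly independent.

linearly independent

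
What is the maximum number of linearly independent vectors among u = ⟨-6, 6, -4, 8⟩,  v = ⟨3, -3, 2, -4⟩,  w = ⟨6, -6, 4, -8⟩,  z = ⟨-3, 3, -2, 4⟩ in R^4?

1

Apply Gaussian elimination to the matrix whose rows are u, v, w, z.
Exactly 1 pivot survives; hence the rank is 1.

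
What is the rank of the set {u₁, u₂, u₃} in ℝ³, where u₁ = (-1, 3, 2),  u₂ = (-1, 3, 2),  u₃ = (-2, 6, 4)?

rank 1

Row-reduce the 3×3 matrix with these as rows.
Exactly 1 pivot survives; hence the rank is 1.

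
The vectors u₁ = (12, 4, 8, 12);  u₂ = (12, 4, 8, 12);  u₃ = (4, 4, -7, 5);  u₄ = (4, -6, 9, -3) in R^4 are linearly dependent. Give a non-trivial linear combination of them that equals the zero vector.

Solve the homogeneous system with u₁, u₂, u₃, u₄ as columns by row-reducing the coefficient matrix.
The free variable yields coefficients (1, -1, 0, 0) (any nonzero multiple also works).

u₁ - u₂ = 0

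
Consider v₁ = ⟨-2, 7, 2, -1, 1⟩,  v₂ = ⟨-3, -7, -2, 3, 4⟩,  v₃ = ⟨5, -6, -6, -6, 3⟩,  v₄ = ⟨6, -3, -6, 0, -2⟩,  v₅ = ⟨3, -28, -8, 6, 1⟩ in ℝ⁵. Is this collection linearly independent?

Place the vectors as rows of a 5×5 matrix and reduce to echelon form.
The reduction yields 4 nonzero rows, so the rank is 4.
Since rank 4 < 5, the set is linearly dependent.

linearly dependent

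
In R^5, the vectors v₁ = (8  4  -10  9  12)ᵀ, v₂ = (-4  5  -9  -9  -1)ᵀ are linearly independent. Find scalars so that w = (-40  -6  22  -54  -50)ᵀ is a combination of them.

w = -4v₁ + 2v₂

Solve the system with v₁, v₂ as columns and w as the right-hand side.
Row-reducing the augmented matrix gives the unique coefficients (a₁, a₂) = (-4, 2).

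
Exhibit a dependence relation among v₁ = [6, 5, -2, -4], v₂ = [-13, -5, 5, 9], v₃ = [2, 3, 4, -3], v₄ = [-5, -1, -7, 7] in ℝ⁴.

2v₁ + v₂ - 2v₃ - v₄ = 0

Set up α₁v₁ + … + α₄v₄ = 0 and solve the homogeneous system.
A generator of the null space is (2, 1, -2, -1).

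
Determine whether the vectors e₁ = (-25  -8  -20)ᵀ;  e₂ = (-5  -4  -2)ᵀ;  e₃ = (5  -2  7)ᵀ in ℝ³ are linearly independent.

linearly dependent

Form the 3×3 matrix with these as columns; its determinant is 0.
A zero determinant means the columns are linearly dependent.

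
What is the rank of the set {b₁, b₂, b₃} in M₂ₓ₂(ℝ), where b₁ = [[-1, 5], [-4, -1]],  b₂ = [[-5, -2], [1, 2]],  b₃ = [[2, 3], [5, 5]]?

3

Represent each element by its coordinate vector in ℝ⁴.
Row-reduce the 3×4 matrix with these as rows.
Exactly 3 pivots survive; hence the rank is 3.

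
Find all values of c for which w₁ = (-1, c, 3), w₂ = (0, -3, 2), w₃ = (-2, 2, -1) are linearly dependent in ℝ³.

c = -17/4

Dependence holds iff the 3×3 matrix [w₁ w₂ w₃] is singular.
Expanding, det = -4*c - 17.
Setting this to zero gives c = -17/4.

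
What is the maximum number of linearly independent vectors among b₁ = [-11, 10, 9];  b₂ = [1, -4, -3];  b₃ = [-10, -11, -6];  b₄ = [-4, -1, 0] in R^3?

2

Row-reduce the 4×3 matrix with these as rows.
Exactly 2 pivots survive; hence the rank is 2.
(With 4 elements in a 3-dimensional space the rank is at most 3.)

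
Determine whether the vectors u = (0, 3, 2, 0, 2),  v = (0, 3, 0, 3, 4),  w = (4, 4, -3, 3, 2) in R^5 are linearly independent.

Row-reduce the matrix whose columns are u, v, w.
The reduction yields 3 nonzero rows, so the rank is 3.
Since rank = 3 (the number of vectors), the set is linearly independent.

linearly independent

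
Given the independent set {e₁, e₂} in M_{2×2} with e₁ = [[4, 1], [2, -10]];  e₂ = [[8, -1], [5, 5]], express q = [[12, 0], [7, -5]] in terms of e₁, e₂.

Work in coordinates with respect to the standard basis {E₁₁, E₁₂, E₂₁, E₂₂}.
Solve the system with e₁, e₂ as columns and q as the right-hand side.
Row-reducing the augmented matrix gives the unique coefficients (a₁, a₂) = (1, 1).

q = e₁ + e₂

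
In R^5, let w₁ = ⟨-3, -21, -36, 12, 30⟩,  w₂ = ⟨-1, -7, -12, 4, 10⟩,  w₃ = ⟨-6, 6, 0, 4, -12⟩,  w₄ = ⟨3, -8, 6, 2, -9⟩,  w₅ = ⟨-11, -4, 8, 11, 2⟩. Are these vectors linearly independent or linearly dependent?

linearly dependent

One vector is a scalar multiple of another, so the set is dependent.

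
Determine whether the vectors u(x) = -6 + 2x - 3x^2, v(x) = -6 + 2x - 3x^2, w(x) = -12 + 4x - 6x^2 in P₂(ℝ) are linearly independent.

linearly dependent

Write each element as a coordinate vector in ℝ³ using {1, x, x^2}.
Form the 3×3 matrix with these as columns; its determinant is 0.
A zero determinant means the columns are linearly dependent.
Indeed u - v = 0.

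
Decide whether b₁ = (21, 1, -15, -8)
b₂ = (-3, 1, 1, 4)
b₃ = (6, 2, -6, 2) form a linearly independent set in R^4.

Place the vectors as rows of a 3×4 matrix and reduce to echelon form.
The reduction yields 2 nonzero rows, so the rank is 2.
Since rank 2 < 3, the set is linearly dependent.

linearly dependent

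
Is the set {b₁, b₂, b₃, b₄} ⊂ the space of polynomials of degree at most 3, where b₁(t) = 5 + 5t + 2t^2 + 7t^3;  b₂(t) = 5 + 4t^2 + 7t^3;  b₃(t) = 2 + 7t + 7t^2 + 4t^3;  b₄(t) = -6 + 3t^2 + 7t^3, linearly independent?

linearly independent

Write each element as a coordinate vector in ℝ⁴ using {1, t, …, t^3}.
The matrix [b₁|b₂|b₃|b₄] has determinant -2923.
A nonzero determinant means the columns are linearly independent.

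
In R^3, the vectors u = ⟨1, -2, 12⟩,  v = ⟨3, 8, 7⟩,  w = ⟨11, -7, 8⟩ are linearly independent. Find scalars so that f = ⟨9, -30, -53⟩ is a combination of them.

Write f = a₁u + … + a₃w and equate components.
Row-reducing the augmented matrix gives the unique coefficients (a₁, a₂, a₃) = (-4, -3, 2).

f = -4u - 3v + 2w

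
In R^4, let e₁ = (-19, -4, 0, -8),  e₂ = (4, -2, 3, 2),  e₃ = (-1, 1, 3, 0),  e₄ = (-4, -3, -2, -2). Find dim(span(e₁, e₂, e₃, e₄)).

Row-reduce the 4×4 matrix with these as rows.
Exactly 3 pivots survive; hence the rank is 3.

dim = 3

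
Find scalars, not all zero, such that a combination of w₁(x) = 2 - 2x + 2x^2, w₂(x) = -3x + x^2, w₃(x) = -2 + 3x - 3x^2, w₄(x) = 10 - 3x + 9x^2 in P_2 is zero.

3w₁ - 3w₂ - 2w₃ - w₄ = 0

Write each element as a vector in ℝ³ using {1, x, x^2}.
Row-reduce the matrix with w₁, w₂, w₃, w₄ as columns; the null space gives the coefficients.
One solution (up to scaling) is (3, -3, -2, -1).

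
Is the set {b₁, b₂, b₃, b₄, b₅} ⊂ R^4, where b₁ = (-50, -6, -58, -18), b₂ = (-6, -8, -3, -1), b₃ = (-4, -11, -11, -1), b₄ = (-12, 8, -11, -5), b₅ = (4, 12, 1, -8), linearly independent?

There are 5 vectors in a 4-dimensional space, so they cannot be linearly independent.

linearly dependent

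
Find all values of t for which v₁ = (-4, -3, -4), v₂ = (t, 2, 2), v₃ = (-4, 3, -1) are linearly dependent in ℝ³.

Place the vectors as rows of a 3×3 matrix; dependence ⇔ determinant zero.
Expanding, det = 24 - 15*t.
This vanishes exactly when t = 8/5.

t = 8/5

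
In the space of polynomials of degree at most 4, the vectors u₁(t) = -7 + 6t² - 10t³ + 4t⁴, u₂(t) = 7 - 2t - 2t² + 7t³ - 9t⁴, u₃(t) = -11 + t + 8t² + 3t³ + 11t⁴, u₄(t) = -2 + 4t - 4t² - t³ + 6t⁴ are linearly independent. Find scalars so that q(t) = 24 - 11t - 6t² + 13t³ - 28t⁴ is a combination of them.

q = -2u₁ - u₂ - u₃ - 3u₄

Identify each element with its coordinate vector in ℝ⁵ via {1, t, …, t⁴}.
Since u₁, u₂, u₃, u₄ are independent, the coefficients expressing q are uniquely determined by a linear system.
The system has the unique solution (c₁, …, c₄) = (-2, -1, -1, -3).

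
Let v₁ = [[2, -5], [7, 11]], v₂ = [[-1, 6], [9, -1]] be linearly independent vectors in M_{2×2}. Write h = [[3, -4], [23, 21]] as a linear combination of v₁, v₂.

Take coordinate vectors relative to {E₁₁, E₁₂, E₂₁, E₂₂}.
Write h = a₁v₁ + a₂v₂ and equate components.
The system has the unique solution (a₁, a₂) = (2, 1).

h = 2v₁ + v₂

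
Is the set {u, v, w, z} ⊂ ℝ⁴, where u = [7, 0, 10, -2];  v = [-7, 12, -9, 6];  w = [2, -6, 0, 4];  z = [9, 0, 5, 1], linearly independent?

linearly independent

Form the 4×4 matrix with these as columns; its determinant is 3630.
A nonzero determinant means the columns are linearly independent.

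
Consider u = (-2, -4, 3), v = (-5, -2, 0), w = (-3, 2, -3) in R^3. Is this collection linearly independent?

The matrix [u|v|w] has determinant 0.
A zero determinant means the columns are linearly dependent.

linearly dependent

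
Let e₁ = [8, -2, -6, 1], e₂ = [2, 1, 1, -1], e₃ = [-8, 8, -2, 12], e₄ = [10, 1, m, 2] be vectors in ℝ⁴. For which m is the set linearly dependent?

m = -16/3

Dependence holds iff the 4×4 matrix [e₁ e₂ e₃ e₄] is singular.
Cofactor expansion gives det = -216*m - 1152.
Solving -216*m - 1152 = 0 yields m = -16/3.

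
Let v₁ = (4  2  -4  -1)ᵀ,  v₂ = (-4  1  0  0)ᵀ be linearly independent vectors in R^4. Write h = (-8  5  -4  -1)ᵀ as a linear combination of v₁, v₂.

Set up the augmented matrix [v₁ | v₂ | h] and row-reduce.
Row-reducing the augmented matrix gives the unique coefficients (c₁, c₂) = (1, 3).

h = v₁ + 3v₂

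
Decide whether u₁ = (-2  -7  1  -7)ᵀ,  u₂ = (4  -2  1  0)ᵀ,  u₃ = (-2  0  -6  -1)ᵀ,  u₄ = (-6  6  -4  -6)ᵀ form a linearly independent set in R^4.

linearly independent

The matrix [u₁|u₂|u₃|u₄] has determinant 1562.
A nonzero determinant means the columns are linearly independent.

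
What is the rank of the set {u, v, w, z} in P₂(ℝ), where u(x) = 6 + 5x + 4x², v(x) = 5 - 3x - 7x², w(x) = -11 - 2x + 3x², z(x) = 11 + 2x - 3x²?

2

Use coordinates relative to {1, x, x²}.
Put the 3×4 matrix [u|v|w|z] into echelon form.
Exactly 2 pivots survive; hence the rank is 2.
(With 4 elements in a 3-dimensional space the rank is at most 3.)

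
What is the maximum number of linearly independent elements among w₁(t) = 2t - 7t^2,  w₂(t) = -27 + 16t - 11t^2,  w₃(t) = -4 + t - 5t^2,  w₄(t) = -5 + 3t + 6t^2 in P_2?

3

Use coordinates relative to {1, t, t^2}.
Apply Gaussian elimination to the matrix whose rows are w₁, w₂, w₃, w₄.
Exactly 3 pivots survive; hence the rank is 3.
(With 4 elements in a 3-dimensional space the rank is at most 3.)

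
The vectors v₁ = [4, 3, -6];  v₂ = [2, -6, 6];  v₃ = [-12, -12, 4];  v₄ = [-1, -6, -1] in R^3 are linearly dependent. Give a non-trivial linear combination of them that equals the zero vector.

Write the vectors as columns of a matrix and find a nonzero vector in its null space.
One solution (up to scaling) is (2, 1, 1, -2).

2v₁ + v₂ + v₃ - 2v₄ = 0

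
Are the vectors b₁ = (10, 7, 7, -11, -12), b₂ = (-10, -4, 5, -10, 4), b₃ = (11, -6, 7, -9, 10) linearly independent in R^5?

linearly independent

Row-reduce the matrix whose columns are b₁, b₂, b₃.
The reduction yields 3 nonzero rows, so the rank is 3.
Since rank = 3 (the number of vectors), the set is linearly independent.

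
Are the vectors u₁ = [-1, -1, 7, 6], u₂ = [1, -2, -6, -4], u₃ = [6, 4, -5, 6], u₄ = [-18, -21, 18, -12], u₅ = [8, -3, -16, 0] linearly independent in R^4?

There are 5 vectors in a 4-dimensional space, so they cannot be linearly independent.

linearly dependent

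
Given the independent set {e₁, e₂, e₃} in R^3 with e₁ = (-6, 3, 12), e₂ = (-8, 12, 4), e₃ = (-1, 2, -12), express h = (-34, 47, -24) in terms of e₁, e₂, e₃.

h = e₁ + 3e₂ + 4e₃

Write h = c₁e₁ + … + c₃e₃ and equate components.
Back-substitution yields (c₁, c₂, c₃) = (1, 3, 4).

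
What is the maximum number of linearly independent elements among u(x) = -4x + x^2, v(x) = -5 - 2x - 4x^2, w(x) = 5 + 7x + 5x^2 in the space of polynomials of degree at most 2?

3

Represent each element by its coordinate vector in ℝ³.
Form the matrix with u, v, w as columns and reduce.
There are 3 pivot columns, so rank = 3.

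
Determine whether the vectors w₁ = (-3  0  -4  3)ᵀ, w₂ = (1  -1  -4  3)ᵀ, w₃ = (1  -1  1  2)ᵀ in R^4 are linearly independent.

linearly independent

Row-reduce the matrix whose columns are w₁, w₂, w₃.
The reduction yields 3 nonzero rows, so the rank is 3.
Since rank = 3 (the number of vectors), the set is linearly independent.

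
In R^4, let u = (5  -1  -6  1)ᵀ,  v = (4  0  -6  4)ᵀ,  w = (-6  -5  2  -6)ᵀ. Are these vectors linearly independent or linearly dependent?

linearly independent

Place the vectors as rows of a 3×4 matrix and reduce to echelon form.
The reduction yields 3 nonzero rows, so the rank is 3.
Since rank = 3 (the number of vectors), the set is linearly independent.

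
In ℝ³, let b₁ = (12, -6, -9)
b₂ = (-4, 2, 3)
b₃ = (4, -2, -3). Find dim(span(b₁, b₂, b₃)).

Apply Gaussian elimination to the matrix whose rows are b₁, b₂, b₃.
There is 1 pivot column, so rank = 1.

1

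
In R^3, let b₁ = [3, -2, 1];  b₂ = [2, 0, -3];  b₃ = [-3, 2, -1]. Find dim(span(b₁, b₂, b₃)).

Apply Gaussian elimination to the matrix whose rows are b₁, b₂, b₃.
The echelon form has 2 nonzero rows, so the rank is 2.

dim = 2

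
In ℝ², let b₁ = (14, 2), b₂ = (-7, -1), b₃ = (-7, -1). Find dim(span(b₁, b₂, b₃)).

dim = 1

Row-reduce the 3×2 matrix with these as rows.
The echelon form has 1 nonzero row, so the rank is 1.
(With 3 elements in a 2-dimensional space the rank is at most 2.)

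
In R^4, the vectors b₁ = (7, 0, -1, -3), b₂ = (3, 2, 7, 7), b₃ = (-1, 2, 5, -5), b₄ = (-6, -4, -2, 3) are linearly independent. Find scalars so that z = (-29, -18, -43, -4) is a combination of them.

Write z = c₁b₁ + … + c₄b₄ and equate components.
Row-reducing the augmented matrix gives the unique coefficients (c₁, …, c₄) = (-2, -4, -3, 1).

z = -2b₁ - 4b₂ - 3b₃ + b₄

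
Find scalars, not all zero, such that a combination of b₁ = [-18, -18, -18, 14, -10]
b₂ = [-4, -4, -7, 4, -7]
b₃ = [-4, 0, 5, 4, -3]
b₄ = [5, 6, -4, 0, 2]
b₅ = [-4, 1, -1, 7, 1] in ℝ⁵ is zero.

b₁ - 2b₂ + 2b₃ + 2b₄ - 2b₅ = 0

Row-reduce the matrix with b₁, b₂, b₃, b₄, b₅ as columns; the null space gives the coefficients.
One solution (up to scaling) is (1, -2, 2, 2, -2).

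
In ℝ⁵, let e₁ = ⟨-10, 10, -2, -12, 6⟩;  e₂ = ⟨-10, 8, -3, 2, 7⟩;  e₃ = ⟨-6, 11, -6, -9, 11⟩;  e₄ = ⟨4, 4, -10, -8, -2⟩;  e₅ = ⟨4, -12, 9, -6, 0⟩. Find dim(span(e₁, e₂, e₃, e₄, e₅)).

Row-reduce the 5×5 matrix with these as rows.
The echelon form has 5 nonzero rows, so the rank is 5.

dim = 5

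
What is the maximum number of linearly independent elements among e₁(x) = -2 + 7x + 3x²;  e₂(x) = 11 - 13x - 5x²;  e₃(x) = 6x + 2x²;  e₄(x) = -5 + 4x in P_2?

3

Use coordinates relative to {1, x, x²}.
Row-reduce the 4×3 matrix with these as rows.
The echelon form has 3 nonzero rows, so the rank is 3.
(With 4 elements in a 3-dimensional space the rank is at most 3.)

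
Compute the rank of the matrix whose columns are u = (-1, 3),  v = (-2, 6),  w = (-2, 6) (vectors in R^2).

Form the matrix with u, v, w as columns and reduce.
Reduction leaves 1 leading entry, giving rank 1.
(With 3 elements in a 2-dimensional space the rank is at most 2.)

1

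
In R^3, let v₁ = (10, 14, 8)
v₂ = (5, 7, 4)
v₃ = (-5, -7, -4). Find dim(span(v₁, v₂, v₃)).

Put the 3×3 matrix [v₁|v₂|v₃] into echelon form.
Exactly 1 pivot survives; hence the rank is 1.

dim = 1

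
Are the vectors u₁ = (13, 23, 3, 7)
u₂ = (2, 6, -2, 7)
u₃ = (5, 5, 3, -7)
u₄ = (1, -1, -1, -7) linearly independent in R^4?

Row-reduce the matrix whose columns are u₁, u₂, u₃, u₄.
The reduction yields 3 nonzero rows, so the rank is 3.
Since rank 3 < 4, the set is linearly dependent.

linearly dependent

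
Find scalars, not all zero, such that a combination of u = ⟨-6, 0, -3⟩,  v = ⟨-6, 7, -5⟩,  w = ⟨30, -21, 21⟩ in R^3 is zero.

Write the vectors as columns of a matrix and find a nonzero vector in its null space.
The free variable yields coefficients (2, 3, 1) (any nonzero multiple also works).

2u + 3v + w = 0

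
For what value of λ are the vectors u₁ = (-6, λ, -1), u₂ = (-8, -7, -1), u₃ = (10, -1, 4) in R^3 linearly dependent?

The vectors are dependent exactly when the determinant of the matrix with rows u₁, u₂, u₃ vanishes.
Expanding, det = 22*λ + 96.
Setting this to zero gives λ = -48/11.

λ = -48/11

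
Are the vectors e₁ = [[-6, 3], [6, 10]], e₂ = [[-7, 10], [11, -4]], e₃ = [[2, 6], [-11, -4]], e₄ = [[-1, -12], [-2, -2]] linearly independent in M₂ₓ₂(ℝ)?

linearly independent

Take coordinates with respect to the standard basis {E₁₁, E₁₂, E₂₁, E₂₂}.
Place the vectors as rows of a 4×4 matrix and reduce to echelon form.
The reduction yields 4 nonzero rows, so the rank is 4.
Since rank = 4 (the number of vectors), the set is linearly independent.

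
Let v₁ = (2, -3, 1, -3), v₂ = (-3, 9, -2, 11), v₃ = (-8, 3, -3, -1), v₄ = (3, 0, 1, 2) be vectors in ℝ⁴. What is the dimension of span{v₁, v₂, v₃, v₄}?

2

Row-reduce the 4×4 matrix with these as rows.
Reduction leaves 2 leading entries, giving rank 2.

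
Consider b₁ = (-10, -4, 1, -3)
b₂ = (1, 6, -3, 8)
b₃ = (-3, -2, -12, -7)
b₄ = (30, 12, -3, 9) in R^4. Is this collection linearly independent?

The matrix [b₁|b₂|b₃|b₄] has determinant 0.
A zero determinant means the columns are linearly dependent.

linearly dependent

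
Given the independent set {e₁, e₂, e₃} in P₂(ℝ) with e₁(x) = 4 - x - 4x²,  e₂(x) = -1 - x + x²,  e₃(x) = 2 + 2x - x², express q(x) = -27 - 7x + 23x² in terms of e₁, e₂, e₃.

Work in coordinates with respect to the standard basis {1, x, x²}.
Since e₁, e₂, e₃ are independent, the coefficients expressing q are uniquely determined by a linear system.
Row-reducing the augmented matrix gives the unique coefficients (a₁, a₂, a₃) = (-4, 3, -4).

q = -4e₁ + 3e₂ - 4e₃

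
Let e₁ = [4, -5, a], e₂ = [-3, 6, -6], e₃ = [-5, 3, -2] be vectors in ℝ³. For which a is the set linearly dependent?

The set is linearly dependent precisely when det[e₁; e₂; e₃] = 0.
Expanding, det = 21*a - 96.
Solving 21*a - 96 = 0 yields a = 32/7.

a = 32/7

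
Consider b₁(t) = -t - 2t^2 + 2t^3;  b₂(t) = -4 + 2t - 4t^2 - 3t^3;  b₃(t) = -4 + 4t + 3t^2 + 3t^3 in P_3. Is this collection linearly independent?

linearly independent

Write each element as a coordinate vector in ℝ⁴ using {1, t, …, t^3}.
Row-reduce the matrix whose columns are b₁, b₂, b₃.
The reduction yields 3 nonzero rows, so the rank is 3.
Since rank = 3 (the number of vectors), the set is linearly independent.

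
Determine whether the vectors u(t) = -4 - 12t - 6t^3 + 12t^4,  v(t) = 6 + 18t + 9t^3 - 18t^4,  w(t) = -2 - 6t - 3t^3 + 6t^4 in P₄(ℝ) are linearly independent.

linearly dependent

Write each element as a coordinate vector in ℝ⁵ using {1, t, …, t^4}.
Row-reduce the matrix whose columns are u, v, w.
The reduction yields 1 nonzero row, so the rank is 1.
Since rank 1 < 3, the set is linearly dependent.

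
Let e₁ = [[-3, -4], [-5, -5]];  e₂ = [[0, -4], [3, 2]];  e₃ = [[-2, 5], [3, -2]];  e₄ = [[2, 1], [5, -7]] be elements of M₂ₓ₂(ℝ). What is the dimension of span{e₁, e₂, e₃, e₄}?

Pass to coordinate vectors with respect to the basis {E₁₁, E₁₂, E₂₁, E₂₂}.
Put the 4×4 matrix [e₁|e₂|e₃|e₄] into echelon form.
Exactly 4 pivots survive; hence the rank is 4.

dim = 4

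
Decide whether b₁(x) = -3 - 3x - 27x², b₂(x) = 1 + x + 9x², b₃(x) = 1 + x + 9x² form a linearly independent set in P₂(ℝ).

linearly dependent

Write each element as a coordinate vector in ℝ³ using {1, x, x²}.
Two of the vectors are equal, giving an immediate dependence.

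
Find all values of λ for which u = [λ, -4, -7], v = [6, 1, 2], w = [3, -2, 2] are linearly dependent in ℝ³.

The vectors are dependent exactly when the determinant of the matrix with rows u, v, w vanishes.
Cofactor expansion gives det = 6*λ + 129.
Setting this to zero gives λ = -43/2.

λ = -43/2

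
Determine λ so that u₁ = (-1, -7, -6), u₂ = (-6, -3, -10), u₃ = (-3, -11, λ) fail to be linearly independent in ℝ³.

The set is linearly dependent precisely when det[u₁; u₂; u₃] = 0.
Expanding, det = -39*λ - 442.
Setting this to zero gives λ = -34/3.

λ = -34/3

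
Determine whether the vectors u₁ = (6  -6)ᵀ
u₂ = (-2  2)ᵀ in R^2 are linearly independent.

Place the vectors as rows of a 2×2 matrix and reduce to echelon form.
The reduction yields 1 nonzero row, so the rank is 1.
Since rank 1 < 2, the set is linearly dependent.

linearly dependent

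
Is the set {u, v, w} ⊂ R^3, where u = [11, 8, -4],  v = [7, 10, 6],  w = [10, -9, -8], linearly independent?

linearly independent

The matrix [u|v|w] has determinant 1294.
A nonzero determinant means the columns are linearly independent.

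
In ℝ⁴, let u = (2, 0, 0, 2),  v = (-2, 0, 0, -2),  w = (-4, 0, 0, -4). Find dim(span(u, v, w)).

dim = 1

Row-reduce the 3×4 matrix with these as rows.
Reduction leaves 1 leading entry, giving rank 1.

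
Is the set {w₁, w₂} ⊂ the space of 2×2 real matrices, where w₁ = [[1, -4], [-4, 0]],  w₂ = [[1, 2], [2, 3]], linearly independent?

Write each element as a coordinate vector in ℝ⁴ using {E₁₁, E₁₂, E₂₁, E₂₂}.
Row-reduce the matrix whose columns are w₁, w₂.
The reduction yields 2 nonzero rows, so the rank is 2.
Since rank = 2 (the number of vectors), the set is linearly independent.

linearly independent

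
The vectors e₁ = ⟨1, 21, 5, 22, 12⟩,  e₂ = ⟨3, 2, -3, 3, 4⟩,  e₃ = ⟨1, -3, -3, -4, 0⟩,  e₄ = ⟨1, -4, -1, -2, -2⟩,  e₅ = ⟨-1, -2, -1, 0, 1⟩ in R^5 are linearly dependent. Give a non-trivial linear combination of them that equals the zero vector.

Solve the homogeneous system with e₁, e₂, e₃, e₄, e₅ as columns by row-reducing the coefficient matrix.
One solution (up to scaling) is (1, -2, 3, 2, 0).

e₁ - 2e₂ + 3e₃ + 2e₄ = 0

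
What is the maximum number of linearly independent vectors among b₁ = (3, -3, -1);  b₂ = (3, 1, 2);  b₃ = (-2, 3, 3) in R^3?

3

Form the matrix with b₁, b₂, b₃ as columns and reduce.
Exactly 3 pivots survive; hence the rank is 3.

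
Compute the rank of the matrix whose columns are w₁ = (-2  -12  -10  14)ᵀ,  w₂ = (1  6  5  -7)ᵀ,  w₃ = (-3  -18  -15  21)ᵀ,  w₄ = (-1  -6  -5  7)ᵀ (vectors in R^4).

rank 1

Apply Gaussian elimination to the matrix whose rows are w₁, w₂, w₃, w₄.
Reduction leaves 1 leading entry, giving rank 1.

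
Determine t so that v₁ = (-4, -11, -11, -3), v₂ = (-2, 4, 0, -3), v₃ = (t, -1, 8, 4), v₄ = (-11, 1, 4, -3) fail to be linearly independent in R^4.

Place the vectors as rows of a 4×4 matrix; dependence ⇔ determinant zero.
Expanding, det = -279*t - 961.
Setting this to zero gives t = -31/9.

t = -31/9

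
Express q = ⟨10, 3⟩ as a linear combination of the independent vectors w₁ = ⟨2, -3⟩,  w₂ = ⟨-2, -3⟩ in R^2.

Solve the system with w₁, w₂ as columns and q as the right-hand side.
Back-substitution yields (a₁, a₂) = (2, -3).

q = 2w₁ - 3w₂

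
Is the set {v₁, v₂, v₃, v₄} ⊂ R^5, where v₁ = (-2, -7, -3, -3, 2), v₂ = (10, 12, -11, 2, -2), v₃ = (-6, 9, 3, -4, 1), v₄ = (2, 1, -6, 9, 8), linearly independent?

Row-reduce the matrix whose columns are v₁, v₂, v₃, v₄.
The reduction yields 4 nonzero rows, so the rank is 4.
Since rank = 4 (the number of vectors), the set is linearly independent.

linearly independent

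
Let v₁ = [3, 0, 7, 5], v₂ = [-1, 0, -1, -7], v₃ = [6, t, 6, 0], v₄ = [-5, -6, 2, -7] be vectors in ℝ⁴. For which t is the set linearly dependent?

The vectors are dependent exactly when the determinant of the matrix with rows v₁, v₂, v₃, v₄ vanishes.
The determinant works out to 1008 - 224*t.
Setting this to zero gives t = 9/2.

t = 9/2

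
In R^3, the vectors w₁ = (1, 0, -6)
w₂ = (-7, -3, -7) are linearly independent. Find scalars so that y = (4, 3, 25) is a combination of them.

y = -3w₁ - w₂

Write y = c₁w₁ + c₂w₂ and equate components.
Back-substitution yields (c₁, c₂) = (-3, -1).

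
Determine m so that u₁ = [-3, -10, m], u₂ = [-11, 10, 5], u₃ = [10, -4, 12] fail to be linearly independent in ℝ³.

The set is linearly dependent precisely when det[u₁; u₂; u₃] = 0.
Cofactor expansion gives det = -56*m - 2240.
This vanishes exactly when m = -40.

m = -40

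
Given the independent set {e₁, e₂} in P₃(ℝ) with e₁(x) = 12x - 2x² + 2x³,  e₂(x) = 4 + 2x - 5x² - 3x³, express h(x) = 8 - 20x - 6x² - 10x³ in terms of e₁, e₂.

h = -2e₁ + 2e₂

Identify each element with its coordinate vector in ℝ⁴ via {1, x, …, x³}.
Solve the system with e₁, e₂ as columns and h as the right-hand side.
The system has the unique solution (c₁, c₂) = (-2, 2).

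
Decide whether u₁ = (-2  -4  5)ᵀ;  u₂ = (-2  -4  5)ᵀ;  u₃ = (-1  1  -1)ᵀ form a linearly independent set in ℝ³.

linearly dependent

Two of the vectors are equal, giving an immediate dependence.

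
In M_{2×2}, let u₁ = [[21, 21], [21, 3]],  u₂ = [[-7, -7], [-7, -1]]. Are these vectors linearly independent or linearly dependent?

linearly dependent

Write each element as a coordinate vector in ℝ⁴ using {E₁₁, E₁₂, E₂₁, E₂₂}.
Place the vectors as rows of a 2×4 matrix and reduce to echelon form.
The reduction yields 1 nonzero row, so the rank is 1.
Since rank 1 < 2, the set is linearly dependent.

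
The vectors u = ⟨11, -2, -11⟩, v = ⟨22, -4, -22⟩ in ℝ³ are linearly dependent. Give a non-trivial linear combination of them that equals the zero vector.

Row-reduce the matrix with u, v as columns; the null space gives the coefficients.
One solution (up to scaling) is (2, -1).

2u - v = 0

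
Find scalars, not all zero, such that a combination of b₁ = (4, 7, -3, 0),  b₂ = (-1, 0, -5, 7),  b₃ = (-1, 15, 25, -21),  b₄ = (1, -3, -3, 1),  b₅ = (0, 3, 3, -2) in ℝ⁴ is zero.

2b₂ + b₃ + 3b₄ - 2b₅ = 0

Solve the homogeneous system with b₁, b₂, b₃, b₄, b₅ as columns by row-reducing the coefficient matrix.
The free variable yields coefficients (0, 2, 1, 3, -2) (any nonzero multiple also works).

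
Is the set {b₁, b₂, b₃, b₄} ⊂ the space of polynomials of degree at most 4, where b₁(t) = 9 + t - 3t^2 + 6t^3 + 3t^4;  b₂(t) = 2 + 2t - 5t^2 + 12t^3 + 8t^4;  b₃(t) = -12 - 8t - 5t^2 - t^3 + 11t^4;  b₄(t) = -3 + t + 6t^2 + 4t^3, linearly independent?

Write each element as a coordinate vector in ℝ⁵ using {1, t, …, t^4}.
Place the vectors as rows of a 4×5 matrix and reduce to echelon form.
The reduction yields 4 nonzero rows, so the rank is 4.
Since rank = 4 (the number of vectors), the set is linearly independent.

linearly independent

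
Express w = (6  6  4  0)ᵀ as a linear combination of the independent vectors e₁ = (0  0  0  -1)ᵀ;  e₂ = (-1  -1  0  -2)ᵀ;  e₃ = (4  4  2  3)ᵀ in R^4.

Set up the augmented matrix [e₁ | e₂ | e₃ | w] and row-reduce.
Row-reducing the augmented matrix gives the unique coefficients (c₁, c₂, c₃) = (2, 2, 2).

w = 2e₁ + 2e₂ + 2e₃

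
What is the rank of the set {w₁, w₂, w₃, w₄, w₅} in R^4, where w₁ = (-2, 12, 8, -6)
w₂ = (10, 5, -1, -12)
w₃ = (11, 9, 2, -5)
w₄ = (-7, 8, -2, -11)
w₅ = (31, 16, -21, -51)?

rank 4

Form the matrix with w₁, w₂, w₃, w₄, w₅ as columns and reduce.
There are 4 pivot columns, so rank = 4.
(With 5 elements in a 4-dimensional space the rank is at most 4.)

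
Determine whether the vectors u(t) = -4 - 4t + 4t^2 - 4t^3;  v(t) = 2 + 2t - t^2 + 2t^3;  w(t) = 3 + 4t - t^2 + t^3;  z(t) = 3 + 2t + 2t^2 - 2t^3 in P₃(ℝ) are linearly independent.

linearly independent

Write each element as a coordinate vector in ℝ⁴ using {1, t, …, t^3}.
Place the vectors as rows of a 4×4 matrix and reduce to echelon form.
The reduction yields 4 nonzero rows, so the rank is 4.
Since rank = 4 (the number of vectors), the set is linearly independent.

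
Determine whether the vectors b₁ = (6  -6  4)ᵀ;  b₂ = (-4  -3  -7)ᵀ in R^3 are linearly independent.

linearly independent

Row-reduce the matrix whose columns are b₁, b₂.
The reduction yields 2 nonzero rows, so the rank is 2.
Since rank = 2 (the number of vectors), the set is linearly independent.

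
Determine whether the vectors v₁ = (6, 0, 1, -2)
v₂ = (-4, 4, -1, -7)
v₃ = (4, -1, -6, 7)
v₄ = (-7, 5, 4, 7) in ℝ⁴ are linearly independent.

linearly independent

Form the 4×4 matrix with these as columns; its determinant is -3281.
A nonzero determinant means the columns are linearly independent.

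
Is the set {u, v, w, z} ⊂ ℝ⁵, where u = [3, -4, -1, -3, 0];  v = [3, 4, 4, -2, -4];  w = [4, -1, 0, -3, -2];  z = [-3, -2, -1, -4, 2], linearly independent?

Place the vectors as rows of a 4×5 matrix and reduce to echelon form.
The reduction yields 4 nonzero rows, so the rank is 4.
Since rank = 4 (the number of vectors), the set is linearly independent.

linearly independent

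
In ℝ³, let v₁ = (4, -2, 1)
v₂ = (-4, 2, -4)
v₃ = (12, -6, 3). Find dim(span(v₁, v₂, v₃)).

Apply Gaussian elimination to the matrix whose rows are v₁, v₂, v₃.
There are 2 pivot columns, so rank = 2.

2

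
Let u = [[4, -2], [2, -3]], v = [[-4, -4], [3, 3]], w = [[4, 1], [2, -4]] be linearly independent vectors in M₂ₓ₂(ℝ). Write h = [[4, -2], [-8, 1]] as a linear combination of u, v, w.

Work in coordinates with respect to the standard basis {E₁₁, E₁₂, E₂₁, E₂₂}.
Write h = a₁u + … + a₃w and equate components.
The system has the unique solution (a₁, a₂, a₃) = (3, -2, -4).

h = 3u - 2v - 4w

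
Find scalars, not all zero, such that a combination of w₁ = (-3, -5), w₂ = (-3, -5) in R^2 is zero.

w₁ - w₂ = 0

Solve the homogeneous system with w₁, w₂ as columns by row-reducing the coefficient matrix.
One solution (up to scaling) is (1, -1).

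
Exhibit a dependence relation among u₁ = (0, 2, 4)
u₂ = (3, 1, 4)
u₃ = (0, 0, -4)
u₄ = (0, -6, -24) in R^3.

Write the vectors as columns of a matrix and find a nonzero vector in its null space.
The free variable yields coefficients (3, 0, -3, 1) (any nonzero multiple also works).

3u₁ - 3u₃ + u₄ = 0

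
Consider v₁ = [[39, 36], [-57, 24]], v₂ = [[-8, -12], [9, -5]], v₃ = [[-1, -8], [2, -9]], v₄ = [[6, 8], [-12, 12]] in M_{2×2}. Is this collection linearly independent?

Write each element as a coordinate vector in ℝ⁴ using {E₁₁, E₁₂, E₂₁, E₂₂}.
Form the 4×4 matrix with these as columns; its determinant is 0.
A zero determinant means the columns are linearly dependent.
Indeed v₁ + 3v₂ - 3v₃ - 3v₄ = 0.

linearly dependent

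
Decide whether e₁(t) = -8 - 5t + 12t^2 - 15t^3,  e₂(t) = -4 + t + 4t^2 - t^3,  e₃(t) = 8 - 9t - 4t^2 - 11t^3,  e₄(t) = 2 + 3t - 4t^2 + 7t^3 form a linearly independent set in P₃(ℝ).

linearly dependent

Take coordinates with respect to the standard basis {1, t, …, t^3}.
Form the 4×4 matrix with these as columns; its determinant is 0.
A zero determinant means the columns are linearly dependent.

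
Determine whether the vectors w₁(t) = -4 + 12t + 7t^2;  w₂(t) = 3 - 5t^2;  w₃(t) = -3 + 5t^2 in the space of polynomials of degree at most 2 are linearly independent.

Take coordinates with respect to the standard basis {1, t, t^2}.
Form the 3×3 matrix with these as columns; its determinant is 0.
A zero determinant means the columns are linearly dependent.

linearly dependent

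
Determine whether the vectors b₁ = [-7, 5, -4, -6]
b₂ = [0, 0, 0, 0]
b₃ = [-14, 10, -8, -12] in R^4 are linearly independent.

linearly dependent

One of the vectors is the zero vector, so the set is linearly dependent.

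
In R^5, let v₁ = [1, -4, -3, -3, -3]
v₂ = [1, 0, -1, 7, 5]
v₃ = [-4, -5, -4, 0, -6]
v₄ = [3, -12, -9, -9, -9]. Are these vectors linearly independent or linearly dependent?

One vector is a scalar multiple of another, so the set is dependent.

linearly dependent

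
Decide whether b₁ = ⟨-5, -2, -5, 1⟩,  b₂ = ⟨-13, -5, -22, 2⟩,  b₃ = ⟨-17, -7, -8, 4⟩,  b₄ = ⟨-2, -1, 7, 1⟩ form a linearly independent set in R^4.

linearly dependent

The matrix [b₁|b₂|b₃|b₄] has determinant 0.
A zero determinant means the columns are linearly dependent.
Indeed 6b₁ - b₂ - b₃ = 0.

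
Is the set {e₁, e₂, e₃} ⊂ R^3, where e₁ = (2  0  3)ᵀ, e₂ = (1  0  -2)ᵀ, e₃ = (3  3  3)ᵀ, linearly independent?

linearly independent

Row-reduce the matrix whose columns are e₁, e₂, e₃.
The reduction yields 3 nonzero rows, so the rank is 3.
Since rank = 3 (the number of vectors), the set is linearly independent.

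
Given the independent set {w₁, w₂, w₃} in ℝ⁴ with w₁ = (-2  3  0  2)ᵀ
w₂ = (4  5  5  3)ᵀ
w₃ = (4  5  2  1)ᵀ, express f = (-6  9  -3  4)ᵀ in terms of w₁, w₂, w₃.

Set up the augmented matrix [w₁ | w₂ | w₃ | f] and row-reduce.
The system has the unique solution (c₁, c₂, c₃) = (3, -1, 1).

f = 3w₁ - w₂ + w₃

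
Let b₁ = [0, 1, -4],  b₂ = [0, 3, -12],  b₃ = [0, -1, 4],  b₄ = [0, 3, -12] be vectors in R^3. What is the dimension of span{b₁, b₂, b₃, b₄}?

Apply Gaussian elimination to the matrix whose rows are b₁, b₂, b₃, b₄.
Reduction leaves 1 leading entry, giving rank 1.
(With 4 elements in a 3-dimensional space the rank is at most 3.)

1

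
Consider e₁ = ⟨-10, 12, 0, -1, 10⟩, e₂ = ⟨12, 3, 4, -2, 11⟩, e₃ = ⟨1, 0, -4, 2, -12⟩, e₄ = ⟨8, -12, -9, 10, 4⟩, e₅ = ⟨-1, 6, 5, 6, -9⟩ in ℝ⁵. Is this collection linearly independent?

linearly independent

The matrix [e₁|e₂|e₃|e₄|e₅] has determinant -360129.
A nonzero determinant means the columns are linearly independent.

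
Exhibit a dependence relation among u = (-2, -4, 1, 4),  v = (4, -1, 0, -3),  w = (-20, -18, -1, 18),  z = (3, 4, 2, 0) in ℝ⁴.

Row-reduce the matrix with u, v, w, z as columns; the null space gives the coefficients.
A generator of the null space is (3, -2, -1, -2).

3u - 2v - w - 2z = 0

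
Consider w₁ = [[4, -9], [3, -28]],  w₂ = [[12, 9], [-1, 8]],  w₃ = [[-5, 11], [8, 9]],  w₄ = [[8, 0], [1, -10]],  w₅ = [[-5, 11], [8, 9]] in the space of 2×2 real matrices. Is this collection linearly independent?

Write each element as a coordinate vector in ℝ⁴ using {E₁₁, E₁₂, E₂₁, E₂₂}.
There are 5 vectors in a 4-dimensional space, so they cannot be linearly independent.

linearly dependent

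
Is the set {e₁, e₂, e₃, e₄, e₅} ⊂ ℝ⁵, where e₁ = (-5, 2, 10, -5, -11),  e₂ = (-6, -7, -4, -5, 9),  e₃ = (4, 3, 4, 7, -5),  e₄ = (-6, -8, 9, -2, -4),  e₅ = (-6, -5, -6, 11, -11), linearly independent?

Place the vectors as rows of a 5×5 matrix and reduce to echelon form.
The reduction yields 5 nonzero rows, so the rank is 5.
Since rank = 5 (the number of vectors), the set is linearly independent.

linearly independent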